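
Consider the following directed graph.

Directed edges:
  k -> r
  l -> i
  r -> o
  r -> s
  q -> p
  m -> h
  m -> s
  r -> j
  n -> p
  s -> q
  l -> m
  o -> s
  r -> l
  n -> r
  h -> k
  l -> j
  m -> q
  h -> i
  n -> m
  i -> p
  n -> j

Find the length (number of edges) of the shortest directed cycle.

5

For each vertex v, BFS finds the shortest path from v back to v.
The shortest such closed walk is r → l → m → h → k → r, length 5.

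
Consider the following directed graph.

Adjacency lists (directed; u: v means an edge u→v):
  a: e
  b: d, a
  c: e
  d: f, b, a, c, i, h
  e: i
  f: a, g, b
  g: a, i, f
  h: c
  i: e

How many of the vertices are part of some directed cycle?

A vertex is on a directed cycle iff it belongs to a strongly connected component of size ≥ 2 (or has a self-loop).
The vertices on cycles are {b, d, e, f, g, i} — 6 in total.

6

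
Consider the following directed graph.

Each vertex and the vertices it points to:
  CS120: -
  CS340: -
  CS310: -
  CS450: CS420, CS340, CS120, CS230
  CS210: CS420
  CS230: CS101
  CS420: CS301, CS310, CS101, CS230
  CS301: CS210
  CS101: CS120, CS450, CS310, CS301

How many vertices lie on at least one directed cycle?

6

A vertex is on a directed cycle iff it belongs to a strongly connected component of size ≥ 2 (or has a self-loop).
The vertices on cycles are {CS101, CS210, CS230, CS301, CS420, CS450} — 6 in total.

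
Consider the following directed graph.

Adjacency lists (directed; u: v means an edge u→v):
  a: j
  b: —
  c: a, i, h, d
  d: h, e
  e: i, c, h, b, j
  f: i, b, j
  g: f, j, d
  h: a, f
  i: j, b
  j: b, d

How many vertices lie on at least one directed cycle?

A vertex is on a directed cycle iff it belongs to a strongly connected component of size ≥ 2 (or has a self-loop).
The vertices on cycles are {a, c, d, e, f, h, i, j} — 8 in total.

8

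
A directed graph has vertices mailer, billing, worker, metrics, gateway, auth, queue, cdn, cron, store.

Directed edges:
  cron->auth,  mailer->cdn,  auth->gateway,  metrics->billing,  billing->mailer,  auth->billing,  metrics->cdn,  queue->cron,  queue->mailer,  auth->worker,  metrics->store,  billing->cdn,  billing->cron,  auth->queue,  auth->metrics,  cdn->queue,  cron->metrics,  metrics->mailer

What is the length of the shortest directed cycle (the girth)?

For each vertex v, BFS finds the shortest path from v back to v.
The shortest such closed walk is queue → mailer → cdn → queue, length 3.

3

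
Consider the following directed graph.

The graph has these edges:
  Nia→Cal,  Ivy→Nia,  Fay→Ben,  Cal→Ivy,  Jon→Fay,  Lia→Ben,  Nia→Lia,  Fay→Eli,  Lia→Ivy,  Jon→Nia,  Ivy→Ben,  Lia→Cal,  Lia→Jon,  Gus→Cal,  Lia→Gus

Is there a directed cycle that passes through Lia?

Yes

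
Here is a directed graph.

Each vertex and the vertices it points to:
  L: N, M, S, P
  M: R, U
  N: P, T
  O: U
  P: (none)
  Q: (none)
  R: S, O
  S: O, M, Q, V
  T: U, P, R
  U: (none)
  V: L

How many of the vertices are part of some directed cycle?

7

A vertex is on a directed cycle iff it belongs to a strongly connected component of size ≥ 2 (or has a self-loop).
The vertices on cycles are {L, M, N, R, S, T, V} — 7 in total.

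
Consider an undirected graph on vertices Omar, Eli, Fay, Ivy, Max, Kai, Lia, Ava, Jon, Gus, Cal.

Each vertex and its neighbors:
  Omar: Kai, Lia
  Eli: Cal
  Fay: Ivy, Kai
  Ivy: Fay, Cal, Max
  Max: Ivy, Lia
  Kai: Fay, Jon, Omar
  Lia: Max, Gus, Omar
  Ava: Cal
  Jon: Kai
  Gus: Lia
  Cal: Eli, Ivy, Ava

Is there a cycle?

Yes

DFS, tracking each vertex's parent; an edge to a visited non-parent vertex closes a cycle.
Start from Ava:
visit Ava (parent –)
  visit Cal (parent Ava)
    visit Eli (parent Cal)
      Eli–Cal: parent, skip
    visit Ivy (parent Cal)
      visit Fay (parent Ivy)
        Fay–Ivy: parent, skip
        visit Kai (parent Fay)
          Kai–Fay: parent, skip
          visit Jon (parent Kai)
            Jon–Kai: parent, skip
          visit Omar (parent Kai)
            Omar–Kai: parent, skip
            visit Lia (parent Omar)
              visit Max (parent Lia)
                Max–Ivy: Ivy visited and ≠ parent → cycle
Cycle: Ivy – Fay – Kai – Omar – Lia – Max – Ivy.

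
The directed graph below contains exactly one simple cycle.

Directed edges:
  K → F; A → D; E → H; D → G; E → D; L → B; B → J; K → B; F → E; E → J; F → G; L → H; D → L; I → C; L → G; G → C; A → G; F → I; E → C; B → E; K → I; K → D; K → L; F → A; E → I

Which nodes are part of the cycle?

B, D, E, L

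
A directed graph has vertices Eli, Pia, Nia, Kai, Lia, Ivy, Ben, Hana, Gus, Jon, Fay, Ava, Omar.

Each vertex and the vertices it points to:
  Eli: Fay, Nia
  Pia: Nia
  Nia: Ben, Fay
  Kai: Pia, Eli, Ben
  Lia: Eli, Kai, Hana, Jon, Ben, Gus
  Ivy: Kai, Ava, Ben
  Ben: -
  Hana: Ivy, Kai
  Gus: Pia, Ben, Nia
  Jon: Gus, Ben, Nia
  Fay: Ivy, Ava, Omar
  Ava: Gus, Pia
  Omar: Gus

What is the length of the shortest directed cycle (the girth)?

For each vertex v, BFS finds the shortest path from v back to v.
The shortest such closed walk is Eli → Fay → Ivy → Kai → Eli, length 4.

4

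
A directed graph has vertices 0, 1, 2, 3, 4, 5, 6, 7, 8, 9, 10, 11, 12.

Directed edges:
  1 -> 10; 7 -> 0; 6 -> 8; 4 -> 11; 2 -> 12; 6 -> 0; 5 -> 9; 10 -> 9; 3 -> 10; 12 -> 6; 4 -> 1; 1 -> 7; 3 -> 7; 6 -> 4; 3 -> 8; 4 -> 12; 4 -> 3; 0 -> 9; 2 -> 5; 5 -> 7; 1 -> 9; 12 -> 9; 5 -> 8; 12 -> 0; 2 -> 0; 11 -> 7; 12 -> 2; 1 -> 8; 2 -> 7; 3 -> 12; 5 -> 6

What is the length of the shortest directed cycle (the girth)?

For each vertex v, BFS finds the shortest path from v back to v.
The shortest such closed walk is 12 → 2 → 12, length 2.

2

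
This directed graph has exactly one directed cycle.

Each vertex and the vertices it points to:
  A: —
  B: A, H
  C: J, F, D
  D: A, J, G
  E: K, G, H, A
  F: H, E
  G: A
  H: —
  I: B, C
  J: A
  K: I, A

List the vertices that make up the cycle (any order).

DFS with gray/black marking from I:
I gray
  B gray
    A gray
    A black
    H gray
    H black
  B black
  C gray
    J gray
      J→A: A black — skip
    J black
    F gray
      F→H: H black — skip
      E gray
        K gray
          K→I: I is gray → back edge
Back edge closes the cycle I → C → F → E → K → I; its vertices are {C, E, F, I, K}.

C, E, F, I, K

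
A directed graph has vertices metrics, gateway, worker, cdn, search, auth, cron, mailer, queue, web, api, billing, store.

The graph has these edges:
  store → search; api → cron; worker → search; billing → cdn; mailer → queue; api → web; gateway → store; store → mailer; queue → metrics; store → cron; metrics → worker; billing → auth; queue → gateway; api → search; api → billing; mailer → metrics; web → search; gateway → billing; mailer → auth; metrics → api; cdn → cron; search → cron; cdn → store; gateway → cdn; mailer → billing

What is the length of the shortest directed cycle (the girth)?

4

For each vertex v, BFS finds the shortest path from v back to v.
The shortest such closed walk is gateway → store → mailer → queue → gateway, length 4.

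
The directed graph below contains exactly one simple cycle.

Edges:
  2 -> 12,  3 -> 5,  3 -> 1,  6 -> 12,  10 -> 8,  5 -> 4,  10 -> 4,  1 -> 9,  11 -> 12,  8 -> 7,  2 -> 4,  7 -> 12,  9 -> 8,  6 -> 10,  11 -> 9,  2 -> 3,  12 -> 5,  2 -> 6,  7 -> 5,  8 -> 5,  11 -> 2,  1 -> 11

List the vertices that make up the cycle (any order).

DFS with gray/black marking from 1:
1 gray
  9 gray
    8 gray
      7 gray
        12 gray
          5 gray
            4 gray
            4 black
          5 black
        12 black
        7→5: 5 black — skip
      7 black
      8→5: 5 black — skip
    8 black
  9 black
  11 gray
    11→12: 12 black — skip
    11→9: 9 black — skip
    2 gray
      6 gray
        10 gray
          10→8: 8 black — skip
          10→4: 4 black — skip
        10 black
        6→12: 12 black — skip
      6 black
      3 gray
        3→5: 5 black — skip
        3→1: 1 is gray → back edge
Back edge closes the cycle 1 → 11 → 2 → 3 → 1; its vertices are {1, 2, 3, 11}.

1, 2, 3, 11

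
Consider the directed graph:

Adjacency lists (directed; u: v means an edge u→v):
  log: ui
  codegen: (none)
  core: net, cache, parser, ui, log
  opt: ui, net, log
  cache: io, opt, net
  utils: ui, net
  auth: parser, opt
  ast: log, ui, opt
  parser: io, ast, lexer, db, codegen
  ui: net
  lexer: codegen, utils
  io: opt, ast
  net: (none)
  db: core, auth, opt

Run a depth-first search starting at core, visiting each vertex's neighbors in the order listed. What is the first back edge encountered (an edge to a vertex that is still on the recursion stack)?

db→core

DFS from core (visiting each vertex's neighbors in the order listed); mark gray on enter, black on exit:
core gray
  net gray
  net black
  cache gray
    io gray
      opt gray
        ui gray
          ui→net: net black — skip
        ui black
        opt→net: net black — skip
        log gray
          log→ui: ui black — skip
        log black
      opt black
      ast gray
        ast→log: log black — skip
        ast→ui: ui black — skip
        ast→opt: opt black — skip
      ast black
    io black
    cache→opt: opt black — skip
    cache→net: net black — skip
  cache black
  parser gray
    parser→io: io black — skip
    parser→ast: ast black — skip
    lexer gray
      codegen gray
      codegen black
      utils gray
        utils→ui: ui black — skip
        utils→net: net black — skip
      utils black
    lexer black
    db gray
      db→core: core is gray → back edge
First back edge: db → core.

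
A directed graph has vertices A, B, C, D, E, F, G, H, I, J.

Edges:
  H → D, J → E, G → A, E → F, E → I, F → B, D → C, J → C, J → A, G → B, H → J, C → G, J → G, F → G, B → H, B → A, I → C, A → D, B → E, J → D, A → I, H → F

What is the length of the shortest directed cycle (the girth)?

3

For each vertex v, BFS finds the shortest path from v back to v.
The shortest such closed walk is H → F → B → H, length 3.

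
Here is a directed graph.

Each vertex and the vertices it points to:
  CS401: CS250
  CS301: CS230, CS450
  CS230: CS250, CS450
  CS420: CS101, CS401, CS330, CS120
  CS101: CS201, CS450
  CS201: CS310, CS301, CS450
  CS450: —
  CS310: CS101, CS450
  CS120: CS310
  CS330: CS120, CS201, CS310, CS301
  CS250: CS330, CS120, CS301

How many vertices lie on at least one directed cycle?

A vertex is on a directed cycle iff it belongs to a strongly connected component of size ≥ 2 (or has a self-loop).
The vertices on cycles are {CS101, CS120, CS201, CS230, CS250, CS301, CS310, CS330} — 8 in total.

8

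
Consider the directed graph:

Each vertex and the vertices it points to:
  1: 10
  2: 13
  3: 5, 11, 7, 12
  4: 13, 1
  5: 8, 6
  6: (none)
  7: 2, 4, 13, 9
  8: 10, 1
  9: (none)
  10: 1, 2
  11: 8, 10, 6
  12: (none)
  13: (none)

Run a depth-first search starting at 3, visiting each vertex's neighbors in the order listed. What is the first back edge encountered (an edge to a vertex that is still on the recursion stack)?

1->10

DFS from 3 (visiting each vertex's neighbors in the order listed); mark gray on enter, black on exit:
3 gray
  5 gray
    8 gray
      10 gray
        1 gray
          1→10: 10 is gray → back edge
First back edge: 1 → 10.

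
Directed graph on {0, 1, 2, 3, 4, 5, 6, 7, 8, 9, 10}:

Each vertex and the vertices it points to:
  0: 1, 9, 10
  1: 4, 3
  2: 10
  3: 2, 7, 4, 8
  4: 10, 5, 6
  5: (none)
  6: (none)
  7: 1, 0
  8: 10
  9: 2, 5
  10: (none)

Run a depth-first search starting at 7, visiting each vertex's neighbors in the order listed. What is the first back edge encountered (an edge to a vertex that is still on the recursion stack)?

DFS from 7 (visiting each vertex's neighbors in the order listed); mark gray on enter, black on exit:
7 gray
  1 gray
    4 gray
      10 gray
      10 black
      5 gray
      5 black
      6 gray
      6 black
    4 black
    3 gray
      2 gray
        2→10: 10 black — skip
      2 black
      3→7: 7 is gray → back edge
First back edge: 3 → 7.

3→7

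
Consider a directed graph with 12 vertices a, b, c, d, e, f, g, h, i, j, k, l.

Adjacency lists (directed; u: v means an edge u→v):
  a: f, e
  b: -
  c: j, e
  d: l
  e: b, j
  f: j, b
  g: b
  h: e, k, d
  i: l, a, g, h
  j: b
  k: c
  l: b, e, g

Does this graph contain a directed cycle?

DFS with white/gray/black marking, starting from g:
g gray
  b gray
  b black
g black
a gray
  f gray
    j gray
      j→b: b black — skip
    j black
    f→b: b black — skip
  f black
  e gray
    e→b: b black — skip
    e→j: j black — skip
  e black
a black
c gray
  c→j: j black — skip
  c→e: e black — skip
c black
d gray
  l gray
    l→b: b black — skip
    l→e: e black — skip
    l→g: g black — skip
  l black
d black
h gray
  h→e: e black — skip
  k gray
    k→c: c black — skip
  k black
  h→d: d black — skip
h black
i gray
  i→l: l black — skip
  i→a: a black — skip
  i→g: g black — skip
  i→h: h black — skip
i black
Every edge goes to a white or black vertex — no back edge, so the graph is acyclic.

No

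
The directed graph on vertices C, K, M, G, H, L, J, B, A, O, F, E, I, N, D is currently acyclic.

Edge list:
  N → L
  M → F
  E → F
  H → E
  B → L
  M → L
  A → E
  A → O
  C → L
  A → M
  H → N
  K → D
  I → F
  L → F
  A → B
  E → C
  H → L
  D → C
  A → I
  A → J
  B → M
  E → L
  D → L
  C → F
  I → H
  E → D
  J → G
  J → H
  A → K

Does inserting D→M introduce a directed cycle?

Adding D→M creates a cycle iff M can already reach D.
Explore from M: no path reaches D. The graph stays acyclic.

No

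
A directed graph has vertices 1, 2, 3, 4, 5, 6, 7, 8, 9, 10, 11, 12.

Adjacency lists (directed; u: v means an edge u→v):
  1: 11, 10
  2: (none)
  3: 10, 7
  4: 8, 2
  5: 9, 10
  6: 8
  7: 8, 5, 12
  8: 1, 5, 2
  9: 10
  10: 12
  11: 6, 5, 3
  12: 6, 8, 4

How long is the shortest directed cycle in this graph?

4

For each vertex v, BFS finds the shortest path from v back to v.
The shortest such closed walk is 1 → 10 → 12 → 8 → 1, length 4.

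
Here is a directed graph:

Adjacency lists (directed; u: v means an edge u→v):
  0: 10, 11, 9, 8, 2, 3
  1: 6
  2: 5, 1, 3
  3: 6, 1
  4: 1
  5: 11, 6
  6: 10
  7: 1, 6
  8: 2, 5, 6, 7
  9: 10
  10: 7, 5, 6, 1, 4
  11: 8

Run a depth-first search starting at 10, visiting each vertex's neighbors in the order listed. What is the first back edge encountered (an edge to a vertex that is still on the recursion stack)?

6→10

DFS from 10 (visiting each vertex's neighbors in the order listed); mark gray on enter, black on exit:
10 gray
  7 gray
    1 gray
      6 gray
        6→10: 10 is gray → back edge
First back edge: 6 → 10.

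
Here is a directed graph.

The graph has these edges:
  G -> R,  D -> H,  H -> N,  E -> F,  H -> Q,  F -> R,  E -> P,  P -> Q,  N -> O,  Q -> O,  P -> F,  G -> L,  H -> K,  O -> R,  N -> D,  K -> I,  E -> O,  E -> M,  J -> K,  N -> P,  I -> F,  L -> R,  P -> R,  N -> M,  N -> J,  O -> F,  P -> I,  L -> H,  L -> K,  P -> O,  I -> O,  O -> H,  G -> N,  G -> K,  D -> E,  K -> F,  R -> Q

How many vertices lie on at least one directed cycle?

A vertex is on a directed cycle iff it belongs to a strongly connected component of size ≥ 2 (or has a self-loop).
The vertices on cycles are {D, E, F, H, I, J, K, N, O, P, Q, R} — 12 in total.

12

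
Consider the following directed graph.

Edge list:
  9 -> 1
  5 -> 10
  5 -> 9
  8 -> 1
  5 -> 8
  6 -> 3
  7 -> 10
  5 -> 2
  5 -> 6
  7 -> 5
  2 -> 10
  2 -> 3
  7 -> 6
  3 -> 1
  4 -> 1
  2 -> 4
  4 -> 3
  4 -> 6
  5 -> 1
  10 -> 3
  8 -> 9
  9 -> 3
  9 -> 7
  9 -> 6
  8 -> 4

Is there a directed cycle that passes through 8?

Yes

8 is on a cycle iff 8 can reach itself via ≥1 edge.
8 → 9 → 7 → 5 → 8 — yes.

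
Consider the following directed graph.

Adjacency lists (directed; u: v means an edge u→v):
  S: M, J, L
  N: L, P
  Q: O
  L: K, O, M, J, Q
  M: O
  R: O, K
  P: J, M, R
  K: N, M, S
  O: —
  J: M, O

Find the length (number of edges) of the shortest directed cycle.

3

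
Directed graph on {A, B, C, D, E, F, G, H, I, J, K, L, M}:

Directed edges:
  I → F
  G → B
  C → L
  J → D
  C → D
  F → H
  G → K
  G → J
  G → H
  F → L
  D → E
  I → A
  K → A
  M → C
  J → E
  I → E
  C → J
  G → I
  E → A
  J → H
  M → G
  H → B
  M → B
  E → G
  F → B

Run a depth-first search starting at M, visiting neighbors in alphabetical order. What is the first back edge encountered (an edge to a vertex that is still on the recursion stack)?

I→E

DFS from M (visiting neighbors in alphabetical order); mark gray on enter, black on exit:
M gray
  B gray
  B black
  C gray
    D gray
      E gray
        A gray
        A black
        G gray
          G→B: B black — skip
          H gray
            H→B: B black — skip
          H black
          I gray
            I→A: A black — skip
            I→E: E is gray → back edge
First back edge: I → E.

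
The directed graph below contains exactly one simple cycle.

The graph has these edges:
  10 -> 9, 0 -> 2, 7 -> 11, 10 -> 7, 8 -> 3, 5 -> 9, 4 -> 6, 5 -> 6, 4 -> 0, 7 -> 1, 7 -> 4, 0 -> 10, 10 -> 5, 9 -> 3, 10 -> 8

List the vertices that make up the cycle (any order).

0, 4, 7, 10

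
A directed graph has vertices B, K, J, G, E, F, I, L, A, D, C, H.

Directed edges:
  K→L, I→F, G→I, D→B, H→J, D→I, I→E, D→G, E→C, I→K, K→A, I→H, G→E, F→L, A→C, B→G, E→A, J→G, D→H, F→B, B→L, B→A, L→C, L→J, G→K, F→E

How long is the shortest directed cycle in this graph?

4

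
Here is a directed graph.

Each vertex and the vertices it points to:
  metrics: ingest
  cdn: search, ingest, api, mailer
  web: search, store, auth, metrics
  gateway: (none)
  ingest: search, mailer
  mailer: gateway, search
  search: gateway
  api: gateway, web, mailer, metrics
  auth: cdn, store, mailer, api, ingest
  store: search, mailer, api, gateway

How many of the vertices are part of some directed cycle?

A vertex is on a directed cycle iff it belongs to a strongly connected component of size ≥ 2 (or has a self-loop).
The vertices on cycles are {api, cdn, web, auth, store} — 5 in total.

5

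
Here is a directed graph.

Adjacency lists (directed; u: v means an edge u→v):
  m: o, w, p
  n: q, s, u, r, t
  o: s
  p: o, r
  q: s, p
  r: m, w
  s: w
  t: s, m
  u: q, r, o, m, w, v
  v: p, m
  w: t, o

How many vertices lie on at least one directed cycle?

7

A vertex is on a directed cycle iff it belongs to a strongly connected component of size ≥ 2 (or has a self-loop).
The vertices on cycles are {m, o, p, r, s, t, w} — 7 in total.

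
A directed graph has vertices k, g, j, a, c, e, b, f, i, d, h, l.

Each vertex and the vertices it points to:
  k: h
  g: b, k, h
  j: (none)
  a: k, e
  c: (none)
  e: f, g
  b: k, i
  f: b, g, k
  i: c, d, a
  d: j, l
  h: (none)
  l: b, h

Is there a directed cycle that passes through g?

Yes

g is on a cycle iff g can reach itself via ≥1 edge.
g → b → i → a → e → g — yes.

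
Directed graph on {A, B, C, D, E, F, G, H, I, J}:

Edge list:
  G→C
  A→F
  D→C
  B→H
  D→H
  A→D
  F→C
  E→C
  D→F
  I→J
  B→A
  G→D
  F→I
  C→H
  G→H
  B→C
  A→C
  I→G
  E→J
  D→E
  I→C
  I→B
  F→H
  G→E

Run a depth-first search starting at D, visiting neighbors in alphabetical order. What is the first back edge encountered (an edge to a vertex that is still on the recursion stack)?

DFS from D (visiting neighbors in alphabetical order); mark gray on enter, black on exit:
D gray
  C gray
    H gray
    H black
  C black
  E gray
    E→C: C black — skip
    J gray
    J black
  E black
  F gray
    F→C: C black — skip
    F→H: H black — skip
    I gray
      B gray
        A gray
          A→C: C black — skip
          A→D: D is gray → back edge
First back edge: A → D.

A->D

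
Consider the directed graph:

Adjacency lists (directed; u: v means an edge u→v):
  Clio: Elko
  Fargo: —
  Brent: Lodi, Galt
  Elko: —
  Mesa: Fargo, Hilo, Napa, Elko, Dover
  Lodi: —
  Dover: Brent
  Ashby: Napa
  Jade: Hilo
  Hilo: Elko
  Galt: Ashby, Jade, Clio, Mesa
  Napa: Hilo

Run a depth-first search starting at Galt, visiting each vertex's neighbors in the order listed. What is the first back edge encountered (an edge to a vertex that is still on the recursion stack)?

DFS from Galt (visiting each vertex's neighbors in the order listed); mark gray on enter, black on exit:
Galt gray
  Ashby gray
    Napa gray
      Hilo gray
        Elko gray
        Elko black
      Hilo black
    Napa black
  Ashby black
  Jade gray
    Jade→Hilo: Hilo black — skip
  Jade black
  Clio gray
    Clio→Elko: Elko black — skip
  Clio black
  Mesa gray
    Fargo gray
    Fargo black
    Mesa→Hilo: Hilo black — skip
    Mesa→Napa: Napa black — skip
    Mesa→Elko: Elko black — skip
    Dover gray
      Brent gray
        Lodi gray
        Lodi black
        Brent→Galt: Galt is gray → back edge
First back edge: Brent → Galt.

Brent→Galt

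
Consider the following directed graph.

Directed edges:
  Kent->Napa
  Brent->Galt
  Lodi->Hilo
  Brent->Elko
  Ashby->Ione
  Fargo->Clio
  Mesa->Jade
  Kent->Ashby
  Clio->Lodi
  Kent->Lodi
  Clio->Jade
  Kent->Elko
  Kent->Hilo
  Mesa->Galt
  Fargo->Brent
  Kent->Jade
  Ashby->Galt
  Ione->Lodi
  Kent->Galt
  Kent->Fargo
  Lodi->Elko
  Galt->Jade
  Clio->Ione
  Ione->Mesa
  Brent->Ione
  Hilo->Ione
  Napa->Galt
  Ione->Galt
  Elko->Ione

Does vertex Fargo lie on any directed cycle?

No

Fargo lies on a cycle iff there is a path from Fargo back to itself.
Exploring from Fargo, it never reaches itself; equivalently, its strongly connected component is a singleton.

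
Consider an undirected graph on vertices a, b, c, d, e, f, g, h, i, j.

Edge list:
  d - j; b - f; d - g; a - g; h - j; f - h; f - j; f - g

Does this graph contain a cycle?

Yes

DFS, tracking each vertex's parent; an edge to a visited non-parent vertex closes a cycle.
Start from g:
visit g (parent –)
  visit f (parent g)
    f–g: parent, skip
    visit h (parent f)
      visit j (parent h)
        j–h: parent, skip
        visit d (parent j)
          d–j: parent, skip
          d–g: g visited and ≠ parent → cycle
Cycle: g – f – h – j – d – g.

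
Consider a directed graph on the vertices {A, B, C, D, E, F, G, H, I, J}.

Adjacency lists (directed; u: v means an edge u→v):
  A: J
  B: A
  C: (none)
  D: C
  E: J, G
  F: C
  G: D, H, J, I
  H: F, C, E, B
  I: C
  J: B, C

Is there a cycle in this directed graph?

Yes

DFS with white/gray/black marking, starting from A:
A gray
  J gray
    B gray
      B→A: A is gray → back edge
Back edge found, so a cycle exists: A → J → B → A.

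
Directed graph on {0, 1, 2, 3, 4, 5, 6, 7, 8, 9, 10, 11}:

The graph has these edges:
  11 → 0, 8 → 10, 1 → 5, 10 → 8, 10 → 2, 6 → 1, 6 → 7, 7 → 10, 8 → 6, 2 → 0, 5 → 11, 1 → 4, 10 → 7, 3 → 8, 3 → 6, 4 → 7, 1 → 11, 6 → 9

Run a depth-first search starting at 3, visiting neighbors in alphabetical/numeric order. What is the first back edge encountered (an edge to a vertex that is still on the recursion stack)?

10->7

DFS from 3 (visiting neighbors in alphabetical/numeric order); mark gray on enter, black on exit:
3 gray
  6 gray
    1 gray
      4 gray
        7 gray
          10 gray
            2 gray
              0 gray
              0 black
            2 black
            10→7: 7 is gray → back edge
First back edge: 10 → 7.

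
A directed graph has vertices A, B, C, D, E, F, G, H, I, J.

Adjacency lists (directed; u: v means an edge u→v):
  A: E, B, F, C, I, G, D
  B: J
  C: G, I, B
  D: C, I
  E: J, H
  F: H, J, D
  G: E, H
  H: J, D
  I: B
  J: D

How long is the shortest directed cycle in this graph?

4

For each vertex v, BFS finds the shortest path from v back to v.
The shortest such closed walk is C → B → J → D → C, length 4.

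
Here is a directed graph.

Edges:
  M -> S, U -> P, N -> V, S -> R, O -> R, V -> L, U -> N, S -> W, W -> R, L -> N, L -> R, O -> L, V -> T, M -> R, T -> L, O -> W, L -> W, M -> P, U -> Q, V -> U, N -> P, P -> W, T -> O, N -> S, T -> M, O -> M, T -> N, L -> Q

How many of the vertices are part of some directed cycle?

6

A vertex is on a directed cycle iff it belongs to a strongly connected component of size ≥ 2 (or has a self-loop).
The vertices on cycles are {L, N, O, T, U, V} — 6 in total.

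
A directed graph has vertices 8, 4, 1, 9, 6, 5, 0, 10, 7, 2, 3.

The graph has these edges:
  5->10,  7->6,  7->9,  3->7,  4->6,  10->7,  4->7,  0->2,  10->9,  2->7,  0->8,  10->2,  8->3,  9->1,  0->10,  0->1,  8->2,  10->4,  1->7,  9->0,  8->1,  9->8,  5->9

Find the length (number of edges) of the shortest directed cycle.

For each vertex v, BFS finds the shortest path from v back to v.
The shortest such closed walk is 9 → 0 → 10 → 9, length 3.

3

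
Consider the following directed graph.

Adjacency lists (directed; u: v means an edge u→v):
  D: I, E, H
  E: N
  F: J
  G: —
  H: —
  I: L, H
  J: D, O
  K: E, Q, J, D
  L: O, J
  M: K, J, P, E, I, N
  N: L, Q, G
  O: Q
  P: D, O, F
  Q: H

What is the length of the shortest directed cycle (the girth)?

4

For each vertex v, BFS finds the shortest path from v back to v.
The shortest such closed walk is I → L → J → D → I, length 4.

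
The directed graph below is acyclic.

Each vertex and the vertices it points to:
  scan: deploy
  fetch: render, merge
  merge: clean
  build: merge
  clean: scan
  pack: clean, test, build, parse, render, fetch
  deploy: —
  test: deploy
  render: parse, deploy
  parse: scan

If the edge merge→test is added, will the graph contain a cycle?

No

Adding merge→test creates a cycle iff test can already reach merge.
Explore from test: no path reaches merge. The graph stays acyclic.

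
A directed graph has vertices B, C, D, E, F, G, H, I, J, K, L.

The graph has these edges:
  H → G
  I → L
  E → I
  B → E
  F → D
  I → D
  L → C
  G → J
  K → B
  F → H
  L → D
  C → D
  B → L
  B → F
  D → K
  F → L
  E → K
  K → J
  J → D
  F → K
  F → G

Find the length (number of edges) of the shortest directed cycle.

For each vertex v, BFS finds the shortest path from v back to v.
The shortest such closed walk is B → E → K → B, length 3.

3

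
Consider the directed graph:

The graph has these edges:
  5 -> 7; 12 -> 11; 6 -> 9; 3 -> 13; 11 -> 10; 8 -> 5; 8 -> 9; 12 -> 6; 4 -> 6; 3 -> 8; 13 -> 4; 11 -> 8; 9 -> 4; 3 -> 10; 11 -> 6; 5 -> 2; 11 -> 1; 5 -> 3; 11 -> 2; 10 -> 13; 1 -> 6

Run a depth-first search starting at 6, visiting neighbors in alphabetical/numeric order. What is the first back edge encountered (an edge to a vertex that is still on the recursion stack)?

4->6

DFS from 6 (visiting neighbors in alphabetical/numeric order); mark gray on enter, black on exit:
6 gray
  9 gray
    4 gray
      4→6: 6 is gray → back edge
First back edge: 4 → 6.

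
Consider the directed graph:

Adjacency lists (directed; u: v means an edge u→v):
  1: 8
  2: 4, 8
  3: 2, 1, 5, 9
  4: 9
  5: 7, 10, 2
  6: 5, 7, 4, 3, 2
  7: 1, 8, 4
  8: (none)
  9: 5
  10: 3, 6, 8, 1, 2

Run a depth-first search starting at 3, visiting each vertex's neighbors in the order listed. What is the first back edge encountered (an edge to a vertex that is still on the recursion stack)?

7→4

DFS from 3 (visiting each vertex's neighbors in the order listed); mark gray on enter, black on exit:
3 gray
  2 gray
    4 gray
      9 gray
        5 gray
          7 gray
            1 gray
              8 gray
              8 black
            1 black
            7→8: 8 black — skip
            7→4: 4 is gray → back edge
First back edge: 7 → 4.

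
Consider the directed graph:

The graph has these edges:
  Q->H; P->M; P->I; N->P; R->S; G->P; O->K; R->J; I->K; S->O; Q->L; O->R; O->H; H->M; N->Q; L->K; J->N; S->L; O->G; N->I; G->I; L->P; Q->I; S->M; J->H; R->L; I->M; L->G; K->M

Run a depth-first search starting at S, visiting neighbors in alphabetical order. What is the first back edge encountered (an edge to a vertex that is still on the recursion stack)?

R->S

DFS from S (visiting neighbors in alphabetical order); mark gray on enter, black on exit:
S gray
  L gray
    G gray
      I gray
        K gray
          M gray
          M black
        K black
        I→M: M black — skip
      I black
      P gray
        P→I: I black — skip
        P→M: M black — skip
      P black
    G black
    L→K: K black — skip
    L→P: P black — skip
  L black
  S→M: M black — skip
  O gray
    O→G: G black — skip
    H gray
      H→M: M black — skip
    H black
    O→K: K black — skip
    R gray
      J gray
        J→H: H black — skip
        N gray
          N→I: I black — skip
          N→P: P black — skip
          Q gray
            Q→H: H black — skip
            Q→I: I black — skip
            Q→L: L black — skip
          Q black
        N black
      J black
      R→L: L black — skip
      R→S: S is gray → back edge
First back edge: R → S.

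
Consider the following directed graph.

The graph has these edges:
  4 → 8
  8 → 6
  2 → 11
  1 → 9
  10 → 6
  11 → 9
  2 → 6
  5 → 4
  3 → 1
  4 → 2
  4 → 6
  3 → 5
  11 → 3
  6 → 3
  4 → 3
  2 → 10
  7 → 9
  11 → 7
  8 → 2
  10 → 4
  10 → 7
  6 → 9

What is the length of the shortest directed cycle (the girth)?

3

For each vertex v, BFS finds the shortest path from v back to v.
The shortest such closed walk is 2 → 10 → 4 → 2, length 3.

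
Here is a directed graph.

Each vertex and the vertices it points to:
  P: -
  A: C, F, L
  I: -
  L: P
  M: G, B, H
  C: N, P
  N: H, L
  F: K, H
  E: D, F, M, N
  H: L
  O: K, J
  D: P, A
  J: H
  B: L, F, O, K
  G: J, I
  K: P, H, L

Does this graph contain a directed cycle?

No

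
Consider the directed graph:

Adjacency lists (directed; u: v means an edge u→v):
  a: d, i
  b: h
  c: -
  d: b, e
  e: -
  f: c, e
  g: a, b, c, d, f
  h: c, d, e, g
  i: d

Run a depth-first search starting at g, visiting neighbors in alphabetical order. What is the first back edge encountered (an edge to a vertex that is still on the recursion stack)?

h->d

DFS from g (visiting neighbors in alphabetical order); mark gray on enter, black on exit:
g gray
  a gray
    d gray
      b gray
        h gray
          c gray
          c black
          h→d: d is gray → back edge
First back edge: h → d.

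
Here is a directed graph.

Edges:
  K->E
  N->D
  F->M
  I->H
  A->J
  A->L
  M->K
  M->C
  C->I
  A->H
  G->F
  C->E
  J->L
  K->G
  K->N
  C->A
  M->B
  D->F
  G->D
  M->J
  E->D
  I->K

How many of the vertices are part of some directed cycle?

A vertex is on a directed cycle iff it belongs to a strongly connected component of size ≥ 2 (or has a self-loop).
The vertices on cycles are {C, D, E, F, G, I, K, M, N} — 9 in total.

9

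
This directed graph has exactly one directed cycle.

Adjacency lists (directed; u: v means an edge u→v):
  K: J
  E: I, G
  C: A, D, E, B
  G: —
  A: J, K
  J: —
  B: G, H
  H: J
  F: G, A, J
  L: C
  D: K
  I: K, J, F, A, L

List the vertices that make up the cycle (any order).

C, E, I, L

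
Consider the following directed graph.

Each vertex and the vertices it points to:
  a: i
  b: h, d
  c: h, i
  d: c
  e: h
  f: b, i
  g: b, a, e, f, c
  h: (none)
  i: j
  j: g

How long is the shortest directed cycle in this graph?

4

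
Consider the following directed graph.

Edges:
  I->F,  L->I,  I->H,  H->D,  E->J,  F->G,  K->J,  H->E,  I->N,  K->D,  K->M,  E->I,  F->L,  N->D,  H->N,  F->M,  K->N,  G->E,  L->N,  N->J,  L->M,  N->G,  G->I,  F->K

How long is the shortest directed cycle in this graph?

3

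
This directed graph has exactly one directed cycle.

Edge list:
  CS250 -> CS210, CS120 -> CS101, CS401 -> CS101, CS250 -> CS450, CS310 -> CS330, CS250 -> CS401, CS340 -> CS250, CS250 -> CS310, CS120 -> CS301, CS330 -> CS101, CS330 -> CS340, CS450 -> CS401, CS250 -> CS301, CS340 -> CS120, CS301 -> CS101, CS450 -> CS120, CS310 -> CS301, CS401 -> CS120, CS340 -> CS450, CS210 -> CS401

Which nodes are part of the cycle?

DFS with gray/black marking from CS340:
CS340 gray
  CS250 gray
    CS301 gray
      CS101 gray
      CS101 black
    CS301 black
    CS450 gray
      CS120 gray
        CS120→CS301: CS301 black — skip
        CS120→CS101: CS101 black — skip
      CS120 black
      CS401 gray
        CS401→CS101: CS101 black — skip
        CS401→CS120: CS120 black — skip
      CS401 black
    CS450 black
    CS250→CS401: CS401 black — skip
    CS210 gray
      CS210→CS401: CS401 black — skip
    CS210 black
    CS310 gray
      CS330 gray
        CS330→CS340: CS340 is gray → back edge
Back edge closes the cycle CS340 → CS250 → CS310 → CS330 → CS340; its vertices are {CS250, CS310, CS330, CS340}.

CS250, CS310, CS330, CS340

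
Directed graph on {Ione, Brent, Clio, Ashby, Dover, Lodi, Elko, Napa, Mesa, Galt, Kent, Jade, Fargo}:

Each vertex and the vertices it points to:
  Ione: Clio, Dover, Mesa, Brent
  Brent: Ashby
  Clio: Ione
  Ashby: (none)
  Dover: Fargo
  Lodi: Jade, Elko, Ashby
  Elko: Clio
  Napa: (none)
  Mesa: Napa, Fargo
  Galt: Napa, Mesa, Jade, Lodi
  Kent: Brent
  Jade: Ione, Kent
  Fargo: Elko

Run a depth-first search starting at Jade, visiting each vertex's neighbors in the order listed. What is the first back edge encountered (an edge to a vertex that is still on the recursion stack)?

Clio->Ione

DFS from Jade (visiting each vertex's neighbors in the order listed); mark gray on enter, black on exit:
Jade gray
  Ione gray
    Clio gray
      Clio→Ione: Ione is gray → back edge
First back edge: Clio → Ione.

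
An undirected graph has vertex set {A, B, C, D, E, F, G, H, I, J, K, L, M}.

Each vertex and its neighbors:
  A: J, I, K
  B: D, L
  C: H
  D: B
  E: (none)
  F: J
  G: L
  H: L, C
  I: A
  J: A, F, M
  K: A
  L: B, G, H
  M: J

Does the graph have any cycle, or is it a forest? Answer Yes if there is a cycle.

DFS, tracking each vertex's parent; an edge to a visited non-parent vertex closes a cycle.
Start from F:
visit F (parent –)
  visit J (parent F)
    visit A (parent J)
      A–J: parent, skip
      visit I (parent A)
        I–A: parent, skip
      visit K (parent A)
        K–A: parent, skip
    J–F: parent, skip
    visit M (parent J)
      M–J: parent, skip
visit B (parent –)
  visit D (parent B)
    D–B: parent, skip
  visit L (parent B)
    L–B: parent, skip
    visit G (parent L)
      G–L: parent, skip
    visit H (parent L)
      H–L: parent, skip
      visit C (parent H)
        C–H: parent, skip
visit E (parent –)
No non-parent visited neighbor found — the graph is a forest.

No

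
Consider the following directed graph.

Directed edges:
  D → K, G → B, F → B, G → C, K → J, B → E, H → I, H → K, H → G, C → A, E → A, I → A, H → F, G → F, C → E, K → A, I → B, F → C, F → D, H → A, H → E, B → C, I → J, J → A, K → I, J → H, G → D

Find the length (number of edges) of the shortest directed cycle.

3

For each vertex v, BFS finds the shortest path from v back to v.
The shortest such closed walk is H → K → J → H, length 3.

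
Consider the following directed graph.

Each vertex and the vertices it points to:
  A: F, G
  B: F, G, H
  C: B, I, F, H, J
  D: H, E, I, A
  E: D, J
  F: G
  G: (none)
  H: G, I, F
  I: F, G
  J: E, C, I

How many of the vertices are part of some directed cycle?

4

A vertex is on a directed cycle iff it belongs to a strongly connected component of size ≥ 2 (or has a self-loop).
The vertices on cycles are {C, D, E, J} — 4 in total.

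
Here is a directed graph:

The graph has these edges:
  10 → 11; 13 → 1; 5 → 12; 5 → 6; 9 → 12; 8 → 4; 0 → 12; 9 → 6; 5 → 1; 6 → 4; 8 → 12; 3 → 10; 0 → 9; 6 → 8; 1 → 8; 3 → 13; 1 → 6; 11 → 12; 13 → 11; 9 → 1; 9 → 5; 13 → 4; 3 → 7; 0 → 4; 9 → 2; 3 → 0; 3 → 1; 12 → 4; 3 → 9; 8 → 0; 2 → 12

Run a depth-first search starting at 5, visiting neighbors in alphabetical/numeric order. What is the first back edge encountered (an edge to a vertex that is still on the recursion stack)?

9->1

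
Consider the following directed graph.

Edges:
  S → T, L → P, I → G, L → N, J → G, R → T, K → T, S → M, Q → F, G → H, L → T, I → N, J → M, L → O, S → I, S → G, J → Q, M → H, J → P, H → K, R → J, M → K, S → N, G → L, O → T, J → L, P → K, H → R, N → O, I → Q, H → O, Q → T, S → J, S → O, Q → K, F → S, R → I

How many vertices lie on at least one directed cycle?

A vertex is on a directed cycle iff it belongs to a strongly connected component of size ≥ 2 (or has a self-loop).
The vertices on cycles are {F, G, H, I, J, M, Q, R, S} — 9 in total.

9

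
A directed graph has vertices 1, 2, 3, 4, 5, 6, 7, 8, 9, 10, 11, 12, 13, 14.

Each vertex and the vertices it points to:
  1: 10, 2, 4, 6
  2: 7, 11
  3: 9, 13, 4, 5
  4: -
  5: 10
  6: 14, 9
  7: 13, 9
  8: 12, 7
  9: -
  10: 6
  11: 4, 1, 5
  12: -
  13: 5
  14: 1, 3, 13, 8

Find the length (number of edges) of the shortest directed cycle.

For each vertex v, BFS finds the shortest path from v back to v.
The shortest such closed walk is 1 → 6 → 14 → 1, length 3.

3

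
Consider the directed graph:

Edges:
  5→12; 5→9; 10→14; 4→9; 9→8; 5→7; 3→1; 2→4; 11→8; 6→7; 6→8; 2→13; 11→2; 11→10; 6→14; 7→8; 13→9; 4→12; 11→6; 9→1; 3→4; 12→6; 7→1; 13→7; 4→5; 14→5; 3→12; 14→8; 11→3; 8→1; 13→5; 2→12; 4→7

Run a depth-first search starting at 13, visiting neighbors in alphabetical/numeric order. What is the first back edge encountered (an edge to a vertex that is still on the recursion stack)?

14→5

DFS from 13 (visiting neighbors in alphabetical/numeric order); mark gray on enter, black on exit:
13 gray
  5 gray
    7 gray
      1 gray
      1 black
      8 gray
        8→1: 1 black — skip
      8 black
    7 black
    9 gray
      9→1: 1 black — skip
      9→8: 8 black — skip
    9 black
    12 gray
      6 gray
        6→7: 7 black — skip
        6→8: 8 black — skip
        14 gray
          14→5: 5 is gray → back edge
First back edge: 14 → 5.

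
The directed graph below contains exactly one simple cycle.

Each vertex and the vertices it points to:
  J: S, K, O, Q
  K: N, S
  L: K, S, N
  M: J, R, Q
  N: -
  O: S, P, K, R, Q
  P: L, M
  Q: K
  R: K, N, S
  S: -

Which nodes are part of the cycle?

DFS with gray/black marking from P:
P gray
  L gray
    K gray
      N gray
      N black
      S gray
      S black
    K black
    L→S: S black — skip
    L→N: N black — skip
  L black
  M gray
    J gray
      J→S: S black — skip
      J→K: K black — skip
      O gray
        O→S: S black — skip
        O→P: P is gray → back edge
Back edge closes the cycle P → M → J → O → P; its vertices are {J, M, O, P}.

J, M, O, P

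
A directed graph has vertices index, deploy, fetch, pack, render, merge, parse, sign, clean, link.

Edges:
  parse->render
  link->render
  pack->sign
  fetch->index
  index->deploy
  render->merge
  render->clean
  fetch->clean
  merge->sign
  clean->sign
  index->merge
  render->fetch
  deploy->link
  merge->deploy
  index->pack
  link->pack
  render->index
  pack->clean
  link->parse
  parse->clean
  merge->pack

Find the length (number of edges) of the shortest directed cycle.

4

For each vertex v, BFS finds the shortest path from v back to v.
The shortest such closed walk is link → render → merge → deploy → link, length 4.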